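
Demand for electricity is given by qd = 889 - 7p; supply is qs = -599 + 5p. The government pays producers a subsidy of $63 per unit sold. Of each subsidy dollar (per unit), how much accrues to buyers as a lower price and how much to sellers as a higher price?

Buyers gain $26.25 per unit; sellers gain $36.75 per unit

Pre-subsidy: 889 - 7p = -599 + 5p gives p* = 124, q* = 21.
With the subsidy, sellers receive ps = pb + 63 for each unit, where pb is the price buyers pay.
Supply in terms of pb becomes qs = -599 + 5(pb + 63) = -284 + 5pb. Setting this equal to demand: 889 - 7pb = -284 + 5pb, so pb = 97.75.
Sellers receive ps = 97.75 + 63 = 160.75; q' = 889 − 7·97.75 = 204.75.
Buyers' price falls by p* − pb = 124 − 97.75 = 26.25; sellers' price rises by ps − p* = 160.75 − 124 = 36.75.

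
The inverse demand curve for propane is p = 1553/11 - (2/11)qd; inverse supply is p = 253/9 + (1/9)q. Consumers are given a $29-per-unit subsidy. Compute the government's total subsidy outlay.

Government cost = $14065

Pre-subsidy: 1553/11 - (2/11)q = 253/9 + (1/9)q gives q* = 386 and p* = 71.
With the rebate, buyers effectively pay pb = ps − 29, where ps is the price sellers receive.
On the curves, pb = 1553/11 - (2/11)q and ps = 253/9 + (1/9)q; the wedge ps − pb = 29 gives 253/9 + (1/9)q − (1553/11 - (2/11)q) = 29, so q' = 485.
Then pb = 1553/11 − (2/11)·485 = 53 and ps = 253/9 + (1/9)·485 = 82.
Government outlay = subsidy × quantity = 29 × 485 = 14065.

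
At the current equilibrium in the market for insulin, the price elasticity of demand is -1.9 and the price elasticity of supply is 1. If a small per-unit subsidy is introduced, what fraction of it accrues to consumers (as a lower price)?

Consumer share = 10/29

For a small subsidy around the equilibrium, the benefit split depends on the relative slopes, which at a point are proportional to the elasticities.
Buyer share = εs/(εs + |εd|) = 1/(1 + 1.9) = 10/29; seller share = |εd|/(εs + |εd|) = 19/29.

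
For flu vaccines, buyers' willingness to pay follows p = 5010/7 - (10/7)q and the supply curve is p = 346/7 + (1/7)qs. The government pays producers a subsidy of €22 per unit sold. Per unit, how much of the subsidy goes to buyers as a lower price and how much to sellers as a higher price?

Pre-subsidy: 5010/7 - (10/7)q = 346/7 + (1/7)q gives q* = 424 and p* = 110.
With the subsidy, sellers receive ps = pb + 22 for each unit, where pb is the price buyers pay.
On the curves, pb = 5010/7 - (10/7)q and ps = 346/7 + (1/7)q; the wedge ps − pb = 22 gives 346/7 + (1/7)q − (5010/7 - (10/7)q) = 22, so q' = 438.
Then pb = 5010/7 − (10/7)·438 = 90 and ps = 346/7 + (1/7)·438 = 112.
Buyers' price falls by p* − pb = 110 − 90 = 20; sellers' price rises by ps − p* = 112 − 110 = 2.

Buyers gain €20 per unit; sellers gain €2 per unit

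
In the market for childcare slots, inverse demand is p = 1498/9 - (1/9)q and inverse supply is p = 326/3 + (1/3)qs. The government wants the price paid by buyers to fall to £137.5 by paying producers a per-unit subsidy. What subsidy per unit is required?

Required subsidy s = £58 per unit

At a buyer price of 137.5, quantity demanded is 1498 − 9·137.5 = 260.5.
Sellers supply 260.5 only when they receive ps = 326/3 + (1/3)·260.5 = 195.5.
s = ps − pb = 195.5 − 137.5 = 58.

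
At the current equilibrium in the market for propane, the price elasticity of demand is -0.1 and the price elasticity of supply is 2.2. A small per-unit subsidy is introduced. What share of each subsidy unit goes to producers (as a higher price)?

Producer share = 1/23

For a small subsidy around the equilibrium, the benefit split depends on the relative slopes, which at a point are proportional to the elasticities.
Buyer share = εs/(εs + |εd|) = 2.2/(2.2 + 0.1) = 22/23; seller share = |εd|/(εs + |εd|) = 1/23.
So producers capture 1/23 of the subsidy.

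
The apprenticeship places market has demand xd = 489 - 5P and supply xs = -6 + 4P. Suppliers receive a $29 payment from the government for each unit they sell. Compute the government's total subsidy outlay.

Pre-subsidy: 489 - 5P = -6 + 4P gives P* = 55, x* = 214.
With the subsidy, sellers receive Ps = Pb + 29 for each unit, where Pb is the price buyers pay.
Supply in terms of Pb becomes xs = -6 + 4(Pb + 29) = 110 + 4Pb. Setting this equal to demand: 489 - 5Pb = 110 + 4Pb, so Pb = 379/9.
Sellers receive Ps = 379/9 + 29 = 640/9; x' = 489 − 5·(379/9) = 2506/9.
Government outlay = subsidy × quantity = 29 × 2506/9 = 72674/9.

Government cost = 72674/9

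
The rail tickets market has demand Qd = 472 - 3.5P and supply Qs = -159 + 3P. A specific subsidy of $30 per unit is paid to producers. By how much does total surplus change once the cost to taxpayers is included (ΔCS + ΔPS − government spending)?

Pre-subsidy: 472 - 3.5P = -159 + 3P gives P* = 1262/13, Q* = 1719/13.
With the subsidy, sellers receive Ps = Pb + 30 for each unit, where Pb is the price buyers pay.
Supply in terms of Pb becomes Qs = -159 + 3(Pb + 30) = -69 + 3Pb. Setting this equal to demand: 472 - 3.5Pb = -69 + 3Pb, so Pb = 1082/13.
Sellers receive Ps = 1082/13 + 30 = 1472/13; Q' = 472 − 3.5·(1082/13) = 2349/13.
ΔCS = ½(1719/13 + 2349/13)(1262/13 − 1082/13) = 366120/169; ΔPS = ½(1719/13 + 2349/13)(1472/13 − 1262/13) = 427140/169.
Government spending = 30 × 2349/13 = 70470/13.
Net change = 366120/169 + 427140/169 − 70470/13 = -9450/13. The loss equals the DWL triangle ½·30·630/13.

Net change in total surplus = -9450/13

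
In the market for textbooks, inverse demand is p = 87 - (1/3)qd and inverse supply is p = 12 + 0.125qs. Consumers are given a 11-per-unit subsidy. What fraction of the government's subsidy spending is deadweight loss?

DWL / government spending = 11/172

Pre-subsidy: 87 - (1/3)q = 12 + 0.125q gives q* = 1800/11 and p* = 357/11.
With the rebate, buyers effectively pay pb = ps − 11, where ps is the price sellers receive.
On the curves, pb = 87 - (1/3)q and ps = 12 + 0.125q; the wedge ps − pb = 11 gives 12 + 0.125q − (87 - (1/3)q) = 11, so q' = 2064/11.
Then pb = 87 − (1/3)·(2064/11) = 269/11 and ps = 12 + 0.125·(2064/11) = 390/11.
ΔCS = ½(1800/11 + 2064/11)(357/11 − 269/11) = 15456/11; ΔPS = ½(1800/11 + 2064/11)(390/11 − 357/11) = 5796/11.
Government spending = 11 × 2064/11 = 2064.
DWL = ½ × 11 × (2064/11 − 1800/11) = 132; fraction = 132 / 2064 = 11/172.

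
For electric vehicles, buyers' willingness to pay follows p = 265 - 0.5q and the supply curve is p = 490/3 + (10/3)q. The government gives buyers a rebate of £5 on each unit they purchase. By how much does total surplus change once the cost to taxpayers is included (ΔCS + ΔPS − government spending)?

Pre-subsidy: 265 - 0.5q = 490/3 + (10/3)q gives q* = 610/23 and p* = 5790/23.
With the rebate, buyers effectively pay pb = ps − 5, where ps is the price sellers receive.
On the curves, pb = 265 - 0.5q and ps = 490/3 + (10/3)q; the wedge ps − pb = 5 gives 490/3 + (10/3)q − (265 - 0.5q) = 5, so q' = 640/23.
Then pb = 265 − 0.5·(640/23) = 5775/23 and ps = 490/3 + (10/3)·(640/23) = 5890/23.
ΔCS = ½(610/23 + 640/23)(5790/23 − 5775/23) = 9375/529; ΔPS = ½(610/23 + 640/23)(5890/23 − 5790/23) = 62500/529.
Government spending = 5 × 640/23 = 3200/23.
Net change = 9375/529 + 62500/529 − 3200/23 = -75/23. The loss equals the DWL triangle ½·5·30/23.

Net change in total surplus = -75/23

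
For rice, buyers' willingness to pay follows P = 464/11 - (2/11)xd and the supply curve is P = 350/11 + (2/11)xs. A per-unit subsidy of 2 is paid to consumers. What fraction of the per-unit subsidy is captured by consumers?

Pre-subsidy: 464/11 - (2/11)x = 350/11 + (2/11)x gives x* = 28.5 and P* = 37.
With the rebate, buyers effectively pay Pb = Ps − 2, where Ps is the price sellers receive.
On the curves, Pb = 464/11 - (2/11)x and Ps = 350/11 + (2/11)x; the wedge Ps − Pb = 2 gives 350/11 + (2/11)x − (464/11 - (2/11)x) = 2, so x' = 34.
Then Pb = 464/11 − (2/11)·34 = 36 and Ps = 350/11 + (2/11)·34 = 38.
Buyers' price falls by P* − Pb = 37 − 36 = 1; sellers' price rises by Ps − P* = 38 − 37 = 1.
So consumers capture 1/2 = 0.5 of each unit of subsidy.

Consumer share = 0.5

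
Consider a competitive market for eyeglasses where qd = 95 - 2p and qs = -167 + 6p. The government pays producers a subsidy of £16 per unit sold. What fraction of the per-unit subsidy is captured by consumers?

Consumer share = 0.75

Pre-subsidy: 95 - 2p = -167 + 6p gives p* = 32.75, q* = 29.5.
With the subsidy, sellers receive ps = pb + 16 for each unit, where pb is the price buyers pay.
Supply in terms of pb becomes qs = -167 + 6(pb + 16) = -71 + 6pb. Setting this equal to demand: 95 - 2pb = -71 + 6pb, so pb = 20.75.
Sellers receive ps = 20.75 + 16 = 36.75; q' = 95 − 2·20.75 = 53.5.
Buyers' price falls by p* − pb = 32.75 − 20.75 = 12; sellers' price rises by ps − p* = 36.75 − 32.75 = 4.
So consumers capture 12/16 = 0.75 of each unit of subsidy.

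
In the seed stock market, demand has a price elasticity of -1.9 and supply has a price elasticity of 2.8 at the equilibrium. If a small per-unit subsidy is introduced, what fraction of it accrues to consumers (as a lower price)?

Consumer share = 28/47

For a small subsidy around the equilibrium, the benefit split depends on the relative slopes, which at a point are proportional to the elasticities.
Buyer share = εs/(εs + |εd|) = 2.8/(2.8 + 1.9) = 28/47; seller share = |εd|/(εs + |εd|) = 19/47.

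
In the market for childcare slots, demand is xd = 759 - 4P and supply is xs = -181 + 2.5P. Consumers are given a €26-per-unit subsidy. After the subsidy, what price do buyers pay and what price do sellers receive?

Buyers pay 1750/13; sellers receive 2088/13

Pre-subsidy: 759 - 4P = -181 + 2.5P gives P* = 1880/13, x* = 2347/13.
With the rebate, buyers effectively pay Pb = Ps − 26, where Ps is the price sellers receive.
Demand in terms of Ps becomes xd = 759 − 4(Ps − 26) = 863 - 4Ps. Setting this equal to supply: 863 - 4Ps = -181 + 2.5Ps, so Ps = 2088/13.
Buyers pay Pb = 2088/13 − 26 = 1750/13; x' = -181 + 2.5·(2088/13) = 2867/13.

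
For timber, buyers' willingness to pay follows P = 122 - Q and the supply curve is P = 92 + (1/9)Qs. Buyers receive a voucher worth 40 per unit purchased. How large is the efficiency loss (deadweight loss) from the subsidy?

Pre-subsidy: 122 - Q = 92 + (1/9)Q gives Q* = 27 and P* = 95.
With the rebate, buyers effectively pay Pb = Ps − 40, where Ps is the price sellers receive.
On the curves, Pb = 122 - Q and Ps = 92 + (1/9)Q; the wedge Ps − Pb = 40 gives 92 + (1/9)Q − (122 - Q) = 40, so Q' = 63.
Then Pb = 122 − 1·63 = 59 and Ps = 92 + (1/9)·63 = 99.
The subsidy expands output by 63 − 27 = 36 past the efficient level; on those units the gap between marginal cost and willingness to pay runs from 0 up to 40.
DWL = ½ × 40 × 36 = 720.

Deadweight loss = 720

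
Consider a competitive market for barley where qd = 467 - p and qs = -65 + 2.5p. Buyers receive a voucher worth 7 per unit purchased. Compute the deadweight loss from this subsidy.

Pre-subsidy: 467 - p = -65 + 2.5p gives p* = 152, q* = 315.
With the rebate, buyers effectively pay pb = ps − 7, where ps is the price sellers receive.
Demand in terms of ps becomes qd = 467 − 1(ps − 7) = 474 - ps. Setting this equal to supply: 474 - ps = -65 + 2.5ps, so ps = 154.
Buyers pay pb = 154 − 7 = 147; q' = -65 + 2.5·154 = 320.
The subsidy expands output by 320 − 315 = 5 past the efficient level; on those units the gap between marginal cost and willingness to pay runs from 0 up to 7.
DWL = ½ × 7 × 5 = 17.5.

Deadweight loss = 17.5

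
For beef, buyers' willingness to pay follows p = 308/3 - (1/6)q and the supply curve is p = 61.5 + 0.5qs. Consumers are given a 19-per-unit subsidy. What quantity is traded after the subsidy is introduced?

q' = 90.25

Pre-subsidy: 308/3 - (1/6)q = 61.5 + 0.5q gives q* = 61.75 and p* = 92.375.
With the rebate, buyers effectively pay pb = ps − 19, where ps is the price sellers receive.
On the curves, pb = 308/3 - (1/6)q and ps = 61.5 + 0.5q; the wedge ps − pb = 19 gives 61.5 + 0.5q − (308/3 - (1/6)q) = 19, so q' = 90.25.
Then pb = 308/3 − (1/6)·90.25 = 87.625 and ps = 61.5 + 0.5·90.25 = 106.625.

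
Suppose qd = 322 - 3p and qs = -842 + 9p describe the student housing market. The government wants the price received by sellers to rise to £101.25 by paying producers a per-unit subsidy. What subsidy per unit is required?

At a seller price of 101.25, quantity supplied is -842 + 9·101.25 = 69.25.
Buyers absorb 69.25 only when they pay pb with 322 − 3·pb = 69.25, i.e. pb = 84.25.
s = ps − pb = 101.25 − 84.25 = 17.

Required subsidy s = £17 per unit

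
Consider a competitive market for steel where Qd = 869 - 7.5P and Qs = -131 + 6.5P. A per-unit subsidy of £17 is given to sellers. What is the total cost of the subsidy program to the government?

Government cost = 373643/56

Pre-subsidy: 869 - 7.5P = -131 + 6.5P gives P* = 500/7, Q* = 2333/7.
With the subsidy, sellers receive Ps = Pb + 17 for each unit, where Pb is the price buyers pay.
Supply in terms of Pb becomes Qs = -131 + 6.5(Pb + 17) = -20.5 + 6.5Pb. Setting this equal to demand: 869 - 7.5Pb = -20.5 + 6.5Pb, so Pb = 1779/28.
Sellers receive Ps = 1779/28 + 17 = 2255/28; Q' = 869 − 7.5·(1779/28) = 21979/56.
Government outlay = subsidy × quantity = 17 × 21979/56 = 373643/56.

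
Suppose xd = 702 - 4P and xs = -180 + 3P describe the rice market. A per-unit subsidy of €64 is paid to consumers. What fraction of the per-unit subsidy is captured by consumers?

Pre-subsidy: 702 - 4P = -180 + 3P gives P* = 126, x* = 198.
With the rebate, buyers effectively pay Pb = Ps − 64, where Ps is the price sellers receive.
Demand in terms of Ps becomes xd = 702 − 4(Ps − 64) = 958 - 4Ps. Setting this equal to supply: 958 - 4Ps = -180 + 3Ps, so Ps = 1138/7.
Buyers pay Pb = 1138/7 − 64 = 690/7; x' = -180 + 3·(1138/7) = 2154/7.
Buyers' price falls by P* − Pb = 126 − 690/7 = 192/7; sellers' price rises by Ps − P* = 1138/7 − 126 = 256/7.
So consumers capture (192/7)/64 = 3/7 of each unit of subsidy.

Consumer share = 3/7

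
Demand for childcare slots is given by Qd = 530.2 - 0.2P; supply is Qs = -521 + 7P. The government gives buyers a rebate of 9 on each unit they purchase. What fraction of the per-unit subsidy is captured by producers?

Pre-subsidy: 530.2 - 0.2P = -521 + 7P gives P* = 146, Q* = 501.
With the rebate, buyers effectively pay Pb = Ps − 9, where Ps is the price sellers receive.
Demand in terms of Ps becomes Qd = 530.2 − 0.2(Ps − 9) = 532 - 0.2Ps. Setting this equal to supply: 532 - 0.2Ps = -521 + 7Ps, so Ps = 146.25.
Buyers pay Pb = 146.25 − 9 = 137.25; Q' = -521 + 7·146.25 = 502.75.
Buyers' price falls by P* − Pb = 146 − 137.25 = 8.75; sellers' price rises by Ps − P* = 146.25 − 146 = 0.25.
So producers capture 0.25/9 = 1/36 of each unit of subsidy.

Producer share = 1/36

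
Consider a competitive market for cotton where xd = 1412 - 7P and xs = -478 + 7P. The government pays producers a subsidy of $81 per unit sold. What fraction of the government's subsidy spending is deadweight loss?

DWL / government spending = 567/3002

Pre-subsidy: 1412 - 7P = -478 + 7P gives P* = 135, x* = 467.
With the subsidy, sellers receive Ps = Pb + 81 for each unit, where Pb is the price buyers pay.
Supply in terms of Pb becomes xs = -478 + 7(Pb + 81) = 89 + 7Pb. Setting this equal to demand: 1412 - 7Pb = 89 + 7Pb, so Pb = 94.5.
Sellers receive Ps = 94.5 + 81 = 175.5; x' = 1412 − 7·94.5 = 750.5.
ΔCS = ½(467 + 750.5)(135 − 94.5) = 24654.375; ΔPS = ½(467 + 750.5)(175.5 − 135) = 24654.375.
Government spending = 81 × 750.5 = 60790.5.
DWL = ½ × 81 × (750.5 − 467) = 11481.75; fraction = 11481.75 / 60790.5 = 567/3002.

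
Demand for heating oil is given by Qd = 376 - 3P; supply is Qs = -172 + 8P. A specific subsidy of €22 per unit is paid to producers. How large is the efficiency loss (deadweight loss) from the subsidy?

Pre-subsidy: 376 - 3P = -172 + 8P gives P* = 548/11, Q* = 2492/11.
With the subsidy, sellers receive Ps = Pb + 22 for each unit, where Pb is the price buyers pay.
Supply in terms of Pb becomes Qs = -172 + 8(Pb + 22) = 4 + 8Pb. Setting this equal to demand: 376 - 3Pb = 4 + 8Pb, so Pb = 372/11.
Sellers receive Ps = 372/11 + 22 = 614/11; Q' = 376 − 3·(372/11) = 3020/11.
The subsidy expands output by 3020/11 − 2492/11 = 48 past the efficient level; on those units the gap between marginal cost and willingness to pay runs from 0 up to 22.
DWL = ½ × 22 × 48 = 528.

Deadweight loss = €528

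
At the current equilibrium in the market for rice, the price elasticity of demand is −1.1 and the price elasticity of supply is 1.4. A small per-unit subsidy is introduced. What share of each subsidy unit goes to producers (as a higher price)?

Producer share = 0.44

For a small subsidy around the equilibrium, the benefit split depends on the relative slopes, which at a point are proportional to the elasticities.
Buyer share = εs/(εs + |εd|) = 1.4/(1.4 + 1.1) = 0.56; seller share = |εd|/(εs + |εd|) = 0.44.
So producers capture 0.44 of the subsidy.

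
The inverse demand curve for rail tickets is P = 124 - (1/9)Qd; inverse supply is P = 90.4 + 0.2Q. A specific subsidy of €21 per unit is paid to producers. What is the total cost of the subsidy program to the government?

Pre-subsidy: 124 - (1/9)Q = 90.4 + 0.2Q gives Q* = 108 and P* = 112.
With the subsidy, sellers receive Ps = Pb + 21 for each unit, where Pb is the price buyers pay.
On the curves, Pb = 124 - (1/9)Q and Ps = 90.4 + 0.2Q; the wedge Ps − Pb = 21 gives 90.4 + 0.2Q − (124 - (1/9)Q) = 21, so Q' = 175.5.
Then Pb = 124 − (1/9)·175.5 = 104.5 and Ps = 90.4 + 0.2·175.5 = 125.5.
Government outlay = subsidy × quantity = 21 × 175.5 = 3685.5.

Government cost = €3685.5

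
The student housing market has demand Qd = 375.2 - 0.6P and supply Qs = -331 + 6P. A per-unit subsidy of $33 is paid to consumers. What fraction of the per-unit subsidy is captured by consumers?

Pre-subsidy: 375.2 - 0.6P = -331 + 6P gives P* = 107, Q* = 311.
With the rebate, buyers effectively pay Pb = Ps − 33, where Ps is the price sellers receive.
Demand in terms of Ps becomes Qd = 375.2 − 0.6(Ps − 33) = 395 - 0.6Ps. Setting this equal to supply: 395 - 0.6Ps = -331 + 6Ps, so Ps = 110.
Buyers pay Pb = 110 − 33 = 77; Q' = -331 + 6·110 = 329.
Buyers' price falls by P* − Pb = 107 − 77 = 30; sellers' price rises by Ps − P* = 110 − 107 = 3.
So consumers capture 30/33 = 10/11 of each unit of subsidy.

Consumer share = 10/11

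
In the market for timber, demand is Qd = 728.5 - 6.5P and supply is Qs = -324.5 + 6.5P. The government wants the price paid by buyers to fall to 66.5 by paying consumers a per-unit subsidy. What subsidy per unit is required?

Required subsidy s = 29 per unit

At a buyer price of 66.5, quantity demanded is 728.5 − 6.5·66.5 = 296.25.
Sellers supply 296.25 only when they receive Ps with -324.5 + 6.5·Ps = 296.25, i.e. Ps = 95.5.
s = Ps − Pb = 95.5 − 66.5 = 29.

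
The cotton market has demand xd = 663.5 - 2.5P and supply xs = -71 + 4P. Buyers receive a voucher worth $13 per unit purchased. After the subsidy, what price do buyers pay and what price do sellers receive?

Buyers pay $105; sellers receive $118

Pre-subsidy: 663.5 - 2.5P = -71 + 4P gives P* = 113, x* = 381.
With the rebate, buyers effectively pay Pb = Ps − 13, where Ps is the price sellers receive.
Demand in terms of Ps becomes xd = 663.5 − 2.5(Ps − 13) = 696 - 2.5Ps. Setting this equal to supply: 696 - 2.5Ps = -71 + 4Ps, so Ps = 118.
Buyers pay Pb = 118 − 13 = 105; x' = -71 + 4·118 = 401.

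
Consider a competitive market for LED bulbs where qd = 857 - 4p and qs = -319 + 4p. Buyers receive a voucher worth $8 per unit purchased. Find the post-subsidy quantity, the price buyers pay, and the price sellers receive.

Pre-subsidy: 857 - 4p = -319 + 4p gives p* = 147, q* = 269.
With the rebate, buyers effectively pay pb = ps − 8, where ps is the price sellers receive.
Demand in terms of ps becomes qd = 857 − 4(ps − 8) = 889 - 4ps. Setting this equal to supply: 889 - 4ps = -319 + 4ps, so ps = 151.
Buyers pay pb = 151 − 8 = 143; q' = -319 + 4·151 = 285.

q' = 285; buyers pay $143; sellers receive $151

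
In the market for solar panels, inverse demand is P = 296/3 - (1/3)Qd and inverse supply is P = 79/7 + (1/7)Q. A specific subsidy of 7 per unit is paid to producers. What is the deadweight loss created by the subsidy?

Pre-subsidy: 296/3 - (1/3)Q = 79/7 + (1/7)Q gives Q* = 183.5 and P* = 37.5.
With the subsidy, sellers receive Ps = Pb + 7 for each unit, where Pb is the price buyers pay.
On the curves, Pb = 296/3 - (1/3)Q and Ps = 79/7 + (1/7)Q; the wedge Ps − Pb = 7 gives 79/7 + (1/7)Q − (296/3 - (1/3)Q) = 7, so Q' = 198.2.
Then Pb = 296/3 − (1/3)·198.2 = 32.6 and Ps = 79/7 + (1/7)·198.2 = 39.6.
The subsidy expands output by 198.2 − 183.5 = 14.7 past the efficient level; on those units the gap between marginal cost and willingness to pay runs from 0 up to 7.
DWL = ½ × 7 × 14.7 = 51.45.

Deadweight loss = 51.45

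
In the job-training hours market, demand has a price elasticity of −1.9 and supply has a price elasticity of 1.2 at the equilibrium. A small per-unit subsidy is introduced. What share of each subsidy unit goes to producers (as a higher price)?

Producer share = 19/31

For a small subsidy around the equilibrium, the benefit split depends on the relative slopes, which at a point are proportional to the elasticities.
Buyer share = εs/(εs + |εd|) = 1.2/(1.2 + 1.9) = 12/31; seller share = |εd|/(εs + |εd|) = 19/31.
So producers capture 19/31 of the subsidy.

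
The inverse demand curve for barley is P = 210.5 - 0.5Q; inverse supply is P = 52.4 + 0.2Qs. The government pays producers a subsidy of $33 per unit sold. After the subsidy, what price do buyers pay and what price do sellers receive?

Pre-subsidy: 210.5 - 0.5Q = 52.4 + 0.2Q gives Q* = 1581/7 and P* = 683/7.
With the subsidy, sellers receive Ps = Pb + 33 for each unit, where Pb is the price buyers pay.
On the curves, Pb = 210.5 - 0.5Q and Ps = 52.4 + 0.2Q; the wedge Ps − Pb = 33 gives 52.4 + 0.2Q − (210.5 - 0.5Q) = 33, so Q' = 273.
Then Pb = 210.5 − 0.5·273 = 74 and Ps = 52.4 + 0.2·273 = 107.

Buyers pay $74; sellers receive $107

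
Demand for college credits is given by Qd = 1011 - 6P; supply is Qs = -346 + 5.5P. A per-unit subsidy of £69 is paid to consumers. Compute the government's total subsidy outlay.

Government cost = £34569

Pre-subsidy: 1011 - 6P = -346 + 5.5P gives P* = 118, Q* = 303.
With the rebate, buyers effectively pay Pb = Ps − 69, where Ps is the price sellers receive.
Demand in terms of Ps becomes Qd = 1011 − 6(Ps − 69) = 1425 - 6Ps. Setting this equal to supply: 1425 - 6Ps = -346 + 5.5Ps, so Ps = 154.
Buyers pay Pb = 154 − 69 = 85; Q' = -346 + 5.5·154 = 501.
Government outlay = subsidy × quantity = 69 × 501 = 34569.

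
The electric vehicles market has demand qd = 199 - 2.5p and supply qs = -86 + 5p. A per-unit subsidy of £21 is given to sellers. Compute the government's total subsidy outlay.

Pre-subsidy: 199 - 2.5p = -86 + 5p gives p* = 38, q* = 104.
With the subsidy, sellers receive ps = pb + 21 for each unit, where pb is the price buyers pay.
Supply in terms of pb becomes qs = -86 + 5(pb + 21) = 19 + 5pb. Setting this equal to demand: 199 - 2.5pb = 19 + 5pb, so pb = 24.
Sellers receive ps = 24 + 21 = 45; q' = 199 − 2.5·24 = 139.
Government outlay = subsidy × quantity = 21 × 139 = 2919.

Government cost = £2919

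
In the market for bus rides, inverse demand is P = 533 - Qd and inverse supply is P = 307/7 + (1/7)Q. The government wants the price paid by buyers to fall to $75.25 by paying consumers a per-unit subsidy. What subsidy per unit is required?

Required subsidy s = $34 per unit

At a buyer price of 75.25, quantity demanded is 533 − 1·75.25 = 457.75.
Sellers supply 457.75 only when they receive Ps = 307/7 + (1/7)·457.75 = 109.25.
s = Ps − Pb = 109.25 − 75.25 = 34.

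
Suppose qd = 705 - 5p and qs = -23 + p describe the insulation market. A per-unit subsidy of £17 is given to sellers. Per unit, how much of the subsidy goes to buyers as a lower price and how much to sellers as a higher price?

Pre-subsidy: 705 - 5p = -23 + p gives p* = 364/3, q* = 295/3.
With the subsidy, sellers receive ps = pb + 17 for each unit, where pb is the price buyers pay.
Supply in terms of pb becomes qs = -23 + 1(pb + 17) = -6 + pb. Setting this equal to demand: 705 - 5pb = -6 + pb, so pb = 118.5.
Sellers receive ps = 118.5 + 17 = 135.5; q' = 705 − 5·118.5 = 112.5.
Buyers' price falls by p* − pb = 364/3 − 118.5 = 17/6; sellers' price rises by ps − p* = 135.5 − 364/3 = 85/6.

Buyers gain 17/6 per unit; sellers gain 85/6 per unit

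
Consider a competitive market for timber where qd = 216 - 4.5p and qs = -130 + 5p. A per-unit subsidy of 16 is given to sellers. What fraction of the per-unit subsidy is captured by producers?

Producer share = 9/19

Pre-subsidy: 216 - 4.5p = -130 + 5p gives p* = 692/19, q* = 990/19.
With the subsidy, sellers receive ps = pb + 16 for each unit, where pb is the price buyers pay.
Supply in terms of pb becomes qs = -130 + 5(pb + 16) = -50 + 5pb. Setting this equal to demand: 216 - 4.5pb = -50 + 5pb, so pb = 28.
Sellers receive ps = 28 + 16 = 44; q' = 216 − 4.5·28 = 90.
Buyers' price falls by p* − pb = 692/19 − 28 = 160/19; sellers' price rises by ps − p* = 44 − 692/19 = 144/19.
So producers capture (144/19)/16 = 9/19 of each unit of subsidy.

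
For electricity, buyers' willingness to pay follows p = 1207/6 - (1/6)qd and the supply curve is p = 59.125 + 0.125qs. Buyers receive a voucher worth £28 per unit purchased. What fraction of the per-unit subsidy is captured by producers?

Producer share = 3/7

Pre-subsidy: 1207/6 - (1/6)q = 59.125 + 0.125q gives q* = 487 and p* = 120.
With the rebate, buyers effectively pay pb = ps − 28, where ps is the price sellers receive.
On the curves, pb = 1207/6 - (1/6)q and ps = 59.125 + 0.125q; the wedge ps − pb = 28 gives 59.125 + 0.125q − (1207/6 - (1/6)q) = 28, so q' = 583.
Then pb = 1207/6 − (1/6)·583 = 104 and ps = 59.125 + 0.125·583 = 132.
Buyers' price falls by p* − pb = 120 − 104 = 16; sellers' price rises by ps − p* = 132 − 120 = 12.
So producers capture 12/28 = 3/7 of each unit of subsidy.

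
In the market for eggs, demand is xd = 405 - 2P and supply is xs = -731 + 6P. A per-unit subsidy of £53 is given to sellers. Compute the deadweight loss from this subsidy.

Deadweight loss = £2106.75

Pre-subsidy: 405 - 2P = -731 + 6P gives P* = 142, x* = 121.
With the subsidy, sellers receive Ps = Pb + 53 for each unit, where Pb is the price buyers pay.
Supply in terms of Pb becomes xs = -731 + 6(Pb + 53) = -413 + 6Pb. Setting this equal to demand: 405 - 2Pb = -413 + 6Pb, so Pb = 102.25.
Sellers receive Ps = 102.25 + 53 = 155.25; x' = 405 − 2·102.25 = 200.5.
The subsidy expands output by 200.5 − 121 = 79.5 past the efficient level; on those units the gap between marginal cost and willingness to pay runs from 0 up to 53.
DWL = ½ × 53 × 79.5 = 2106.75.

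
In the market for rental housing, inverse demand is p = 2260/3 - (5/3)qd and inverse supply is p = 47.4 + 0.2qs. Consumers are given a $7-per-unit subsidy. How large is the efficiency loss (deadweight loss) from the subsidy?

Pre-subsidy: 2260/3 - (5/3)q = 47.4 + 0.2q gives q* = 10589/28 and p* = 3445/28.
With the rebate, buyers effectively pay pb = ps − 7, where ps is the price sellers receive.
On the curves, pb = 2260/3 - (5/3)q and ps = 47.4 + 0.2q; the wedge ps − pb = 7 gives 47.4 + 0.2q − (2260/3 - (5/3)q) = 7, so q' = 5347/14.
Then pb = 2260/3 − (5/3)·(5347/14) = 1635/14 and ps = 47.4 + 0.2·(5347/14) = 1733/14.
The subsidy expands output by 5347/14 − 10589/28 = 3.75 past the efficient level; on those units the gap between marginal cost and willingness to pay runs from 0 up to 7.
DWL = ½ × 7 × 3.75 = 13.125.

Deadweight loss = $13.125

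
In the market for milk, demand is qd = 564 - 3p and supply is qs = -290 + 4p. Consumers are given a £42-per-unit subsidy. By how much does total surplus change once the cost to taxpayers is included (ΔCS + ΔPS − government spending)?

Net change in total surplus = -£1512

Pre-subsidy: 564 - 3p = -290 + 4p gives p* = 122, q* = 198.
With the rebate, buyers effectively pay pb = ps − 42, where ps is the price sellers receive.
Demand in terms of ps becomes qd = 564 − 3(ps − 42) = 690 - 3ps. Setting this equal to supply: 690 - 3ps = -290 + 4ps, so ps = 140.
Buyers pay pb = 140 − 42 = 98; q' = -290 + 4·140 = 270.
ΔCS = ½(198 + 270)(122 − 98) = 5616; ΔPS = ½(198 + 270)(140 − 122) = 4212.
Government spending = 42 × 270 = 11340.
Net change = 5616 + 4212 − 11340 = -1512. The loss equals the DWL triangle ½·42·72.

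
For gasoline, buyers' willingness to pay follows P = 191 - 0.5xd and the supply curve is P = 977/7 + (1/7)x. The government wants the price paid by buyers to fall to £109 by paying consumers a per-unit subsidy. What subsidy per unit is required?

Required subsidy s = £54 per unit

At a buyer price of 109, quantity demanded is 382 − 2·109 = 164.
Sellers supply 164 only when they receive Ps = 977/7 + (1/7)·164 = 163.
s = Ps − Pb = 163 − 109 = 54.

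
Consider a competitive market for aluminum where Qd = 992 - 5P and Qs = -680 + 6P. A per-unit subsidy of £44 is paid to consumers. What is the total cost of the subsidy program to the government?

Pre-subsidy: 992 - 5P = -680 + 6P gives P* = 152, Q* = 232.
With the rebate, buyers effectively pay Pb = Ps − 44, where Ps is the price sellers receive.
Demand in terms of Ps becomes Qd = 992 − 5(Ps − 44) = 1212 - 5Ps. Setting this equal to supply: 1212 - 5Ps = -680 + 6Ps, so Ps = 172.
Buyers pay Pb = 172 − 44 = 128; Q' = -680 + 6·172 = 352.
Government outlay = subsidy × quantity = 44 × 352 = 15488.

Government cost = £15488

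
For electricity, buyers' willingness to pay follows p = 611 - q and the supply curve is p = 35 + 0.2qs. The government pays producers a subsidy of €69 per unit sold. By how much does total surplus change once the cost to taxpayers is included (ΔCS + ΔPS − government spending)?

Pre-subsidy: 611 - q = 35 + 0.2q gives q* = 480 and p* = 131.
With the subsidy, sellers receive ps = pb + 69 for each unit, where pb is the price buyers pay.
On the curves, pb = 611 - q and ps = 35 + 0.2q; the wedge ps − pb = 69 gives 35 + 0.2q − (611 - q) = 69, so q' = 537.5.
Then pb = 611 − 1·537.5 = 73.5 and ps = 35 + 0.2·537.5 = 142.5.
ΔCS = ½(480 + 537.5)(131 − 73.5) = 29253.125; ΔPS = ½(480 + 537.5)(142.5 − 131) = 5850.625.
Government spending = 69 × 537.5 = 37087.5.
Net change = 29253.125 + 5850.625 − 37087.5 = -1983.75. The loss equals the DWL triangle ½·69·57.5.

Net change in total surplus = -€1983.75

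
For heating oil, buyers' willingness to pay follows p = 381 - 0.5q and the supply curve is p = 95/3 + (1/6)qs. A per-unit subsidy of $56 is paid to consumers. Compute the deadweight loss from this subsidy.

Deadweight loss = $2352

Pre-subsidy: 381 - 0.5q = 95/3 + (1/6)q gives q* = 524 and p* = 119.
With the rebate, buyers effectively pay pb = ps − 56, where ps is the price sellers receive.
On the curves, pb = 381 - 0.5q and ps = 95/3 + (1/6)q; the wedge ps − pb = 56 gives 95/3 + (1/6)q − (381 - 0.5q) = 56, so q' = 608.
Then pb = 381 − 0.5·608 = 77 and ps = 95/3 + (1/6)·608 = 133.
The subsidy expands output by 608 − 524 = 84 past the efficient level; on those units the gap between marginal cost and willingness to pay runs from 0 up to 56.
DWL = ½ × 56 × 84 = 2352.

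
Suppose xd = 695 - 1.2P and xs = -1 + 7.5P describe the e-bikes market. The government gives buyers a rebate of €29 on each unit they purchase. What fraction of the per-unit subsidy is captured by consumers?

Pre-subsidy: 695 - 1.2P = -1 + 7.5P gives P* = 80, x* = 599.
With the rebate, buyers effectively pay Pb = Ps − 29, where Ps is the price sellers receive.
Demand in terms of Ps becomes xd = 695 − 1.2(Ps − 29) = 729.8 - 1.2Ps. Setting this equal to supply: 729.8 - 1.2Ps = -1 + 7.5Ps, so Ps = 84.
Buyers pay Pb = 84 − 29 = 55; x' = -1 + 7.5·84 = 629.
Buyers' price falls by P* − Pb = 80 − 55 = 25; sellers' price rises by Ps − P* = 84 − 80 = 4.
So consumers capture 25/29 = 25/29 of each unit of subsidy.

Consumer share = 25/29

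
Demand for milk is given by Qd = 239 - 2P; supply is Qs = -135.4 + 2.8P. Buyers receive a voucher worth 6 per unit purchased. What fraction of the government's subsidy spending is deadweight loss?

DWL / government spending = 7/180

Pre-subsidy: 239 - 2P = -135.4 + 2.8P gives P* = 78, Q* = 83.
With the rebate, buyers effectively pay Pb = Ps − 6, where Ps is the price sellers receive.
Demand in terms of Ps becomes Qd = 239 − 2(Ps − 6) = 251 - 2Ps. Setting this equal to supply: 251 - 2Ps = -135.4 + 2.8Ps, so Ps = 80.5.
Buyers pay Pb = 80.5 − 6 = 74.5; Q' = -135.4 + 2.8·80.5 = 90.
ΔCS = ½(83 + 90)(78 − 74.5) = 302.75; ΔPS = ½(83 + 90)(80.5 − 78) = 216.25.
Government spending = 6 × 90 = 540.
DWL = ½ × 6 × (90 − 83) = 21; fraction = 21 / 540 = 7/180.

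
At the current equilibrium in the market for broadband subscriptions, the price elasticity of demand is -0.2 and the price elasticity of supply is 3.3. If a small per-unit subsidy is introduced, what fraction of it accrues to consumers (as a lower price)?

For a small subsidy around the equilibrium, the benefit split depends on the relative slopes, which at a point are proportional to the elasticities.
Buyer share = εs/(εs + |εd|) = 3.3/(3.3 + 0.2) = 33/35; seller share = |εd|/(εs + |εd|) = 2/35.

Consumer share = 33/35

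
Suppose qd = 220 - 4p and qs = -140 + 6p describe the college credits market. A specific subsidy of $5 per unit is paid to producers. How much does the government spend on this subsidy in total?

Pre-subsidy: 220 - 4p = -140 + 6p gives p* = 36, q* = 76.
With the subsidy, sellers receive ps = pb + 5 for each unit, where pb is the price buyers pay.
Supply in terms of pb becomes qs = -140 + 6(pb + 5) = -110 + 6pb. Setting this equal to demand: 220 - 4pb = -110 + 6pb, so pb = 33.
Sellers receive ps = 33 + 5 = 38; q' = 220 − 4·33 = 88.
Government outlay = subsidy × quantity = 5 × 88 = 440.

Government cost = $440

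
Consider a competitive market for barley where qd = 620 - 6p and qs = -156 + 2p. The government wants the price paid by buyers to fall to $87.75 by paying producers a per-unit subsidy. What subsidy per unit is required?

At a buyer price of 87.75, quantity demanded is 620 − 6·87.75 = 93.5.
Sellers supply 93.5 only when they receive ps with -156 + 2·ps = 93.5, i.e. ps = 124.75.
s = ps − pb = 124.75 − 87.75 = 37.

Required subsidy s = $37 per unit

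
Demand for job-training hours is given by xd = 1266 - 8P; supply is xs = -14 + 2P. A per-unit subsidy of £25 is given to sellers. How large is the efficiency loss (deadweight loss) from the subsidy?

Pre-subsidy: 1266 - 8P = -14 + 2P gives P* = 128, x* = 242.
With the subsidy, sellers receive Ps = Pb + 25 for each unit, where Pb is the price buyers pay.
Supply in terms of Pb becomes xs = -14 + 2(Pb + 25) = 36 + 2Pb. Setting this equal to demand: 1266 - 8Pb = 36 + 2Pb, so Pb = 123.
Sellers receive Ps = 123 + 25 = 148; x' = 1266 − 8·123 = 282.
The subsidy expands output by 282 − 242 = 40 past the efficient level; on those units the gap between marginal cost and willingness to pay runs from 0 up to 25.
DWL = ½ × 25 × 40 = 500.

Deadweight loss = £500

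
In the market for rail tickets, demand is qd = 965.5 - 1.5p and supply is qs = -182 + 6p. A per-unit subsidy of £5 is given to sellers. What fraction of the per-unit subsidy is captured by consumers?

Pre-subsidy: 965.5 - 1.5p = -182 + 6p gives p* = 153, q* = 736.
With the subsidy, sellers receive ps = pb + 5 for each unit, where pb is the price buyers pay.
Supply in terms of pb becomes qs = -182 + 6(pb + 5) = -152 + 6pb. Setting this equal to demand: 965.5 - 1.5pb = -152 + 6pb, so pb = 149.
Sellers receive ps = 149 + 5 = 154; q' = 965.5 − 1.5·149 = 742.
Buyers' price falls by p* − pb = 153 − 149 = 4; sellers' price rises by ps − p* = 154 − 153 = 1.
So consumers capture 4/5 = 0.8 of each unit of subsidy.

Consumer share = 0.8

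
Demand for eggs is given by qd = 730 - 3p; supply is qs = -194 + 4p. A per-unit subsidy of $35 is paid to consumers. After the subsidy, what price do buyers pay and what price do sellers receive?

Pre-subsidy: 730 - 3p = -194 + 4p gives p* = 132, q* = 334.
With the rebate, buyers effectively pay pb = ps − 35, where ps is the price sellers receive.
Demand in terms of ps becomes qd = 730 − 3(ps − 35) = 835 - 3ps. Setting this equal to supply: 835 - 3ps = -194 + 4ps, so ps = 147.
Buyers pay pb = 147 − 35 = 112; q' = -194 + 4·147 = 394.

Buyers pay $112; sellers receive $147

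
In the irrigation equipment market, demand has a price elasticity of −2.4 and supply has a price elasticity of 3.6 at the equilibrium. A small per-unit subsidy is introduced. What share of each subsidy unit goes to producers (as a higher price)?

For a small subsidy around the equilibrium, the benefit split depends on the relative slopes, which at a point are proportional to the elasticities.
Buyer share = εs/(εs + |εd|) = 3.6/(3.6 + 2.4) = 0.6; seller share = |εd|/(εs + |εd|) = 0.4.
So producers capture 0.4 of the subsidy.

Producer share = 0.4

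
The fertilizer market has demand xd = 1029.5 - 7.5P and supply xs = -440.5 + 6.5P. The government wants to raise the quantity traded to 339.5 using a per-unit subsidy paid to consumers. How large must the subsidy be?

At x = 339.5, invert demand for the buyer price: Pb = (1029.5 − 339.5)/7.5 = 92; invert supply for the seller price: Ps = (339.5 − (-440.5))/6.5 = 120.
The subsidy must fill the gap: s = Ps − Pb = 120 − 92 = 28.

Required subsidy s = 28 per unit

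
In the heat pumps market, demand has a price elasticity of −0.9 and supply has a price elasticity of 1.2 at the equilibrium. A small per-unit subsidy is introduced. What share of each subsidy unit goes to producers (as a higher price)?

Producer share = 3/7

For a small subsidy around the equilibrium, the benefit split depends on the relative slopes, which at a point are proportional to the elasticities.
Buyer share = εs/(εs + |εd|) = 1.2/(1.2 + 0.9) = 4/7; seller share = |εd|/(εs + |εd|) = 3/7.
So producers capture 3/7 of the subsidy.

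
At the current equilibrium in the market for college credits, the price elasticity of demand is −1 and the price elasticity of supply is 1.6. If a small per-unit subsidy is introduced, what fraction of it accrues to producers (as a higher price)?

For a small subsidy around the equilibrium, the benefit split depends on the relative slopes, which at a point are proportional to the elasticities.
Buyer share = εs/(εs + |εd|) = 1.6/(1.6 + 1) = 8/13; seller share = |εd|/(εs + |εd|) = 5/13.
So producers capture 5/13 of the subsidy.

Producer share = 5/13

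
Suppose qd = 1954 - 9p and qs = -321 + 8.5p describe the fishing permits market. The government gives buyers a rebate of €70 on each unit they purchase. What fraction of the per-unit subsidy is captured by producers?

Producer share = 18/35

Pre-subsidy: 1954 - 9p = -321 + 8.5p gives p* = 130, q* = 784.
With the rebate, buyers effectively pay pb = ps − 70, where ps is the price sellers receive.
Demand in terms of ps becomes qd = 1954 − 9(ps − 70) = 2584 - 9ps. Setting this equal to supply: 2584 - 9ps = -321 + 8.5ps, so ps = 166.
Buyers pay pb = 166 − 70 = 96; q' = -321 + 8.5·166 = 1090.
Buyers' price falls by p* − pb = 130 − 96 = 34; sellers' price rises by ps − p* = 166 − 130 = 36.
So producers capture 36/70 = 18/35 of each unit of subsidy.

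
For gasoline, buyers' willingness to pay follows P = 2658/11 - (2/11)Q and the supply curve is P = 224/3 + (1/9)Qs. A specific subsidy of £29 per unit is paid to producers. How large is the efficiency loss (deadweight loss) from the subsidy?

Deadweight loss = £1435.5

Pre-subsidy: 2658/11 - (2/11)Q = 224/3 + (1/9)Q gives Q* = 570 and P* = 138.
With the subsidy, sellers receive Ps = Pb + 29 for each unit, where Pb is the price buyers pay.
On the curves, Pb = 2658/11 - (2/11)Q and Ps = 224/3 + (1/9)Q; the wedge Ps − Pb = 29 gives 224/3 + (1/9)Q − (2658/11 - (2/11)Q) = 29, so Q' = 669.
Then Pb = 2658/11 − (2/11)·669 = 120 and Ps = 224/3 + (1/9)·669 = 149.
The subsidy expands output by 669 − 570 = 99 past the efficient level; on those units the gap between marginal cost and willingness to pay runs from 0 up to 29.
DWL = ½ × 29 × 99 = 1435.5.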